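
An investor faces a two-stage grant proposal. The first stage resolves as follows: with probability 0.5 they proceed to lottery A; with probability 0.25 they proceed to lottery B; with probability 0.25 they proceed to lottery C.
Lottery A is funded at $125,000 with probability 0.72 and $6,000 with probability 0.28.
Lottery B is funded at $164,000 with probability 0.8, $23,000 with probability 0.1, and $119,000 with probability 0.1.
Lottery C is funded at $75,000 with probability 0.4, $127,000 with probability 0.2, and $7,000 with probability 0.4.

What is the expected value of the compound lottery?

$96,740

EV(A) = 0.72 × 125000 + 0.28 × 6000 = 90000 + 1680 = 91680
EV(B) = 0.8 × 164000 + 0.1 × 23000 + 0.1 × 119000 = 131200 + 2300 + 11900 = 145400
EV(C) = 0.4 × 75000 + 0.2 × 127000 + 0.4 × 7000 = 30000 + 25400 + 2800 = 58200
Overall = 0.5 × 91680 + 0.25 × 145400 + 0.25 × 58200 = 45840 + 36350 + 14550 = 96740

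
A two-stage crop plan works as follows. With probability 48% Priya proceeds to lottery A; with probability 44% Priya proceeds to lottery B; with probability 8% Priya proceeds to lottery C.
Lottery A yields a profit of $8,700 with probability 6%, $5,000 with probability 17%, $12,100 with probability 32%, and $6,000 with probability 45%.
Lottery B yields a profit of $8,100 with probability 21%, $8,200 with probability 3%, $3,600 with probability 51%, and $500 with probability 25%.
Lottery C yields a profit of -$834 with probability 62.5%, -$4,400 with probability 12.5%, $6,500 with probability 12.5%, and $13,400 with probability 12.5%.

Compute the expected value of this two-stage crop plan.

$5,645.94

EV(A) = 0.06 × 8700 + 0.17 × 5000 + 0.32 × 12100 + 0.45 × 6000 = 522 + 850 + 3872 + 2700 = 7944
EV(B) = 0.21 × 8100 + 0.03 × 8200 + 0.51 × 3600 + 0.25 × 500 = 1701 + 246 + 1836 + 125 = 3908
EV(C) = 0.625 × (-834) + 0.125 × (-4400) + 0.125 × 6500 + 0.125 × 13400 = -521.25 − 550 + 812.5 + 1675 = 1416.25
Overall = 0.48 × 7944 + 0.44 × 3908 + 0.08 × 1416.25 = 3813.12 + 1719.52 + 113.3 = 5645.94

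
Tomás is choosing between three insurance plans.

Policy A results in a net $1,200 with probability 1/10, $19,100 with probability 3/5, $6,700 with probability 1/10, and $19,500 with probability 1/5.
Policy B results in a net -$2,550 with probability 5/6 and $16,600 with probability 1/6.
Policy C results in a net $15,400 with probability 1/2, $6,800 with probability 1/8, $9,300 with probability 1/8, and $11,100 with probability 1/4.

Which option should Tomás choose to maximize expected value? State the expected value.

Policy A = 1/10 × 1200 + 3/5 × 19100 + 1/10 × 6700 + 1/5 × 19500 = 120 + 11460 + 670 + 3900 = 16150
Policy B = 5/6 × (-2550) + 1/6 × 16600 = -2125 + 2766.6667 = 641.6667
Policy C = 1/2 × 15400 + 1/8 × 6800 + 1/8 × 9300 + 1/4 × 11100 = 7700 + 850 + 1162.5 + 2775 = 12487.5

Policy A ($16,150)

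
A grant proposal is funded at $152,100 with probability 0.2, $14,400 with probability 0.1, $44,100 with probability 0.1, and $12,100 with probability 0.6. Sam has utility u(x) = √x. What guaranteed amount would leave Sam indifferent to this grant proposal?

$31,329

E[u] = 0.2·√152100 + 0.1·√14400 + 0.1·√44100 + 0.6·√12100 = 0.2·390 + 0.1·120 + 0.1·210 + 0.6·110 = 177
CE = (177)² = 31329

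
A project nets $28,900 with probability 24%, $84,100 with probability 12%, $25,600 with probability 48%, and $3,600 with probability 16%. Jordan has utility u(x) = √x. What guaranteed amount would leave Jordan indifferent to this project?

$26,244

E[u] = 0.24·√28900 + 0.12·√84100 + 0.48·√25600 + 0.16·√3600 = 0.24·170 + 0.12·290 + 0.48·160 + 0.16·60 = 162
CE = (162)² = 26244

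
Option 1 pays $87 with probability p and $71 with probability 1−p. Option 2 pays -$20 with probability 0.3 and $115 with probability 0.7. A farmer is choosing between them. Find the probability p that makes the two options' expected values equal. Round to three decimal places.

EV(Option 2) = 0.3 × (-20) + 0.7 × 115 = -6 + 80.5 = 74.5
p·87 + (1−p)·71 = 74.5
16p + 71 = 74.5
p = (74.5 − 71) / 16

p = 0.219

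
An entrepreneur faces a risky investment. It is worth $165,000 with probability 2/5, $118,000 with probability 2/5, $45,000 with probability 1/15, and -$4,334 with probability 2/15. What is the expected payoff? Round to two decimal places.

$115,622.13

EV = 2/5 × 165000 + 2/5 × 118000 + 1/15 × 45000 + 2/15 × (-4334) = 66000 + 47200 + 3000 − 577.8667 = 115622.1333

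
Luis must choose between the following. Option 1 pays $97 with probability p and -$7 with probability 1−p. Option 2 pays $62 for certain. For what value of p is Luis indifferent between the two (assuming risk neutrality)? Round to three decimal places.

p = 0.663

p·97 + (1−p)·(-7) = 62
104p − 7 = 62
p = (62 + 7) / 104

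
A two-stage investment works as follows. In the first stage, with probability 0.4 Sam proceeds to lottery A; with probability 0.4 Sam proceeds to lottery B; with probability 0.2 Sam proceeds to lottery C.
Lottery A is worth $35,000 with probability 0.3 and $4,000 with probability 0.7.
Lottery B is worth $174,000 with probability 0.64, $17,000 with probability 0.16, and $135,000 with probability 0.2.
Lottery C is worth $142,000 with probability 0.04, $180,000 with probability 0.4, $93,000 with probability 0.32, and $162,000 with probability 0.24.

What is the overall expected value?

$91,016

EV(A) = 0.3 × 35000 + 0.7 × 4000 = 10500 + 2800 = 13300
EV(B) = 0.64 × 174000 + 0.16 × 17000 + 0.2 × 135000 = 111360 + 2720 + 27000 = 141080
EV(C) = 0.04 × 142000 + 0.4 × 180000 + 0.32 × 93000 + 0.24 × 162000 = 5680 + 72000 + 29760 + 38880 = 146320
Overall = 0.4 × 13300 + 0.4 × 141080 + 0.2 × 146320 = 5320 + 56432 + 29264 = 91016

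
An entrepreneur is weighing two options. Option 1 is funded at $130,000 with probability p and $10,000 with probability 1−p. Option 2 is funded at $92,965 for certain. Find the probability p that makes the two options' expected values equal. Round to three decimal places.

p = 0.691

p·130000 + (1−p)·10000 = 92965
120000p + 10000 = 92965
p = (92965 − 10000) / 120000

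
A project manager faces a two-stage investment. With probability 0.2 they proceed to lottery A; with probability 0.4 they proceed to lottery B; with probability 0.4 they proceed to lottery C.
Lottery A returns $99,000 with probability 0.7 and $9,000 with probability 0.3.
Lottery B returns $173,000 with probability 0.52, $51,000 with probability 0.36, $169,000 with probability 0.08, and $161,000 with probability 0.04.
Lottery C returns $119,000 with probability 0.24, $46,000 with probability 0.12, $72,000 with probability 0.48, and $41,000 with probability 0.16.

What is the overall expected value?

$95,792

EV(A) = 0.7 × 99000 + 0.3 × 9000 = 69300 + 2700 = 72000
EV(B) = 0.52 × 173000 + 0.36 × 51000 + 0.08 × 169000 + 0.04 × 161000 = 89960 + 18360 + 13520 + 6440 = 128280
EV(C) = 0.24 × 119000 + 0.12 × 46000 + 0.48 × 72000 + 0.16 × 41000 = 28560 + 5520 + 34560 + 6560 = 75200
Overall = 0.2 × 72000 + 0.4 × 128280 + 0.4 × 75200 = 14400 + 51312 + 30080 = 95792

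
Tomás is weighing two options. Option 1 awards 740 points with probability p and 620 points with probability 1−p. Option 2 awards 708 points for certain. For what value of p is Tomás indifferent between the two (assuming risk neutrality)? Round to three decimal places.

p·740 + (1−p)·620 = 708
120p + 620 = 708
p = (708 − 620) / 120

p = 0.733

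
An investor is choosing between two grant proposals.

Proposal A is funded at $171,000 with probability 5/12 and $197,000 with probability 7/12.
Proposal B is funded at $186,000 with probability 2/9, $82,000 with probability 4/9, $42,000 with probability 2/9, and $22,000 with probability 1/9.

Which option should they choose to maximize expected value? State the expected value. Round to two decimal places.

Proposal A = 5/12 × 171000 + 7/12 × 197000 = 71250 + 114916.6667 = 186166.6667
Proposal B = 2/9 × 186000 + 4/9 × 82000 + 2/9 × 42000 + 1/9 × 22000 = 41333.3333 + 36444.4444 + 9333.3333 + 2444.4444 = 89555.5556

Proposal A ($186,166.67)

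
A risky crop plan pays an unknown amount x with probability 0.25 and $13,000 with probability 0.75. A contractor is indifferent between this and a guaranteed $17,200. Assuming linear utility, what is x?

0.25·x + 0.75·13000 = 17200
0.25·x = 17200 − 9750 = 7450
x = 7450 / 0.25 = 29800

x = $29,800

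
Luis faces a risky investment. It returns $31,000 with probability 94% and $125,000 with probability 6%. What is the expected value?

EV = 0.94 × 31000 + 0.06 × 125000 = 29140 + 7500 = 36640

$36,640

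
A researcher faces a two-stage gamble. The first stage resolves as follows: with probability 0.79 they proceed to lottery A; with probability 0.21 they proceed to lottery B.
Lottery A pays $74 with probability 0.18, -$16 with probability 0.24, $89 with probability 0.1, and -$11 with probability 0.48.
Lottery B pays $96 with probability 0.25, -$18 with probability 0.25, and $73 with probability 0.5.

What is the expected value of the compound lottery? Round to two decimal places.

$22.11

EV(A) = 0.18 × 74 + 0.24 × (-16) + 0.1 × 89 + 0.48 × (-11) = 13.32 − 3.84 + 8.9 − 5.28 = 13.1
EV(B) = 0.25 × 96 + 0.25 × (-18) + 0.5 × 73 = 24 − 4.5 + 36.5 = 56
Overall = 0.79 × 13.1 + 0.21 × 56 = 10.349 + 11.76 = 22.109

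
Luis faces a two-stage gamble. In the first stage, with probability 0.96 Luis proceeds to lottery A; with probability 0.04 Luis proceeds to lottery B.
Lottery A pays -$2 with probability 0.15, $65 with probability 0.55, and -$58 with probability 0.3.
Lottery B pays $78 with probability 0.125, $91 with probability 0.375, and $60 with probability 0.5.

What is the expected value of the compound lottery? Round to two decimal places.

EV(A) = 0.15 × (-2) + 0.55 × 65 + 0.3 × (-58) = -0.3 + 35.75 − 17.4 = 18.05
EV(B) = 0.125 × 78 + 0.375 × 91 + 0.5 × 60 = 9.75 + 34.125 + 30 = 73.875
Overall = 0.96 × 18.05 + 0.04 × 73.875 = 17.328 + 2.955 = 20.283

$20.28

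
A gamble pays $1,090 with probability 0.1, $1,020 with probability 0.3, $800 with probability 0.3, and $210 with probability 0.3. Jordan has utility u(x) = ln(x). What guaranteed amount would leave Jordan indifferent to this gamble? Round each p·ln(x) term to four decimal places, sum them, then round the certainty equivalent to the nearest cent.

E[u] = 0.1·ln(1090) + 0.3·ln(1020) + 0.3·ln(800) + 0.3·ln(210) = 0.6994 + 2.0783 + 2.0054 + 1.6041 = 6.3872
CE = e^6.3872 ≈ 594.19

$594.19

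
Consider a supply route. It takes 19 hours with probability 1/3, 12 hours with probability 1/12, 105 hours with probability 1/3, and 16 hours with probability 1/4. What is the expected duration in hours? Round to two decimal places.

EV = 1/3 × 19 + 1/12 × 12 + 1/3 × 105 + 1/4 × 16 = 6.3333 + 1 + 35 + 4 = 46.3333

46.33 hours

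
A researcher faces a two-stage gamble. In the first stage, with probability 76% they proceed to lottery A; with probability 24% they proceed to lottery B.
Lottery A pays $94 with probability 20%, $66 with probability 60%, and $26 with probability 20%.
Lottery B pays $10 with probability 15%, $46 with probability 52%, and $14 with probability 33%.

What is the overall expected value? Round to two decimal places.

$55.55

EV(A) = 0.2 × 94 + 0.6 × 66 + 0.2 × 26 = 18.8 + 39.6 + 5.2 = 63.6
EV(B) = 0.15 × 10 + 0.52 × 46 + 0.33 × 14 = 1.5 + 23.92 + 4.62 = 30.04
Overall = 0.76 × 63.6 + 0.24 × 30.04 = 48.336 + 7.2096 = 55.5456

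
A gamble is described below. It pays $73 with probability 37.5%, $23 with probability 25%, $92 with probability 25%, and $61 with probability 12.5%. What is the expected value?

EV = 0.375 × 73 + 0.25 × 23 + 0.25 × 92 + 0.125 × 61 = 27.375 + 5.75 + 23 + 7.625 = 63.75

$63.75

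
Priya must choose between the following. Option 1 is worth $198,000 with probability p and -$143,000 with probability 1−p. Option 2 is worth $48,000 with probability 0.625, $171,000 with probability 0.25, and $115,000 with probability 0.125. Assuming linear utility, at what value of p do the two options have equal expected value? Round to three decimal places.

EV(Option 2) = 0.625 × 48000 + 0.25 × 171000 + 0.125 × 115000 = 30000 + 42750 + 14375 = 87125
p·198000 + (1−p)·(-143000) = 87125
341000p − 143000 = 87125
p = (87125 + 143000) / 341000

p = 0.675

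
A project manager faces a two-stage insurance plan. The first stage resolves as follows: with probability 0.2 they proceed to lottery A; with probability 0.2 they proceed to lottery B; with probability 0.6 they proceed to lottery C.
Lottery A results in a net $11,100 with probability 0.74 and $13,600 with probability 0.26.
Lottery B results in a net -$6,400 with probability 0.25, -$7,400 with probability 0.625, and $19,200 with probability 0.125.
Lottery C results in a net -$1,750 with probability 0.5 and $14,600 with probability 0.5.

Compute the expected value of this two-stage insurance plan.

EV(A) = 0.74 × 11100 + 0.26 × 13600 = 8214 + 3536 = 11750
EV(B) = 0.25 × (-6400) + 0.625 × (-7400) + 0.125 × 19200 = -1600 − 4625 + 2400 = -3825
EV(C) = 0.5 × (-1750) + 0.5 × 14600 = -875 + 7300 = 6425
Overall = 0.2 × 11750 + 0.2 × (-3825) + 0.6 × 6425 = 2350 − 765 + 3855 = 5440

$5,440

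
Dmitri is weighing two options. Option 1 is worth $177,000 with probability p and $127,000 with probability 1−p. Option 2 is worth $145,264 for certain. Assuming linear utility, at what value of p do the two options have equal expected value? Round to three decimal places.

p = 0.365

p·177000 + (1−p)·127000 = 145264
50000p + 127000 = 145264
p = (145264 − 127000) / 50000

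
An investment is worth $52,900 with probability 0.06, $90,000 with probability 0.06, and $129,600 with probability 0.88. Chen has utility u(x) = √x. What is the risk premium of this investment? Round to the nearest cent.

$1,100.04

E[u] = 0.06·√52900 + 0.06·√90000 + 0.88·√129600 = 0.06·230 + 0.06·300 + 0.88·360 = 348.6
CE = (348.6)² = 121521.96
Risk premium = EV − CE = 122622 − 121521.96 = 1100.04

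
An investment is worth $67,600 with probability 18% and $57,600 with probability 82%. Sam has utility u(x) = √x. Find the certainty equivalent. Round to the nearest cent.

E[u] = 0.18·√67600 + 0.82·√57600 = 0.18·260 + 0.82·240 = 243.6
CE = (243.6)² = 59340.96

$59,340.96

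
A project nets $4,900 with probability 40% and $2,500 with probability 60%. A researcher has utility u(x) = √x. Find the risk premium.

$96

E[u] = 0.4·√4900 + 0.6·√2500 = 0.4·70 + 0.6·50 = 58
CE = (58)² = 3364
Risk premium = EV − CE = 3460 − 3364 = 96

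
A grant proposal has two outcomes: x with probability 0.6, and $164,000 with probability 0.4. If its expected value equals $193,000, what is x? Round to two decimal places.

0.6·x + 0.4·164000 = 193000
0.6·x = 193000 − 65600 = 127400
x = 127400 / 0.6 = 212333.3333

x = $212,333.33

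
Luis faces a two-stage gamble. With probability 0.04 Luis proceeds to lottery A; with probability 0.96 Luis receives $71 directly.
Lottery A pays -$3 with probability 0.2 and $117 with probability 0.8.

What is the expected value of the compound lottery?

EV(A) = 0.2 × (-3) + 0.8 × 117 = -0.6 + 93.6 = 93
Branch B: 71 (certain)
Overall = 0.04 × 93 + 0.96 × 71 = 3.72 + 68.16 = 71.88

$71.88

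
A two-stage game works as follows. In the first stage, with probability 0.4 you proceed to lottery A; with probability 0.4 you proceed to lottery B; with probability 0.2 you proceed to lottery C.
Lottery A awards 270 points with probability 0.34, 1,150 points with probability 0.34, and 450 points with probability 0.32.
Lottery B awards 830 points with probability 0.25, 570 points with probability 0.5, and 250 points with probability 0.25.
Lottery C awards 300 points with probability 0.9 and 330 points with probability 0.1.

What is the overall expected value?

EV(A) = 0.34 × 270 + 0.34 × 1150 + 0.32 × 450 = 91.8 + 391 + 144 = 626.8
EV(B) = 0.25 × 830 + 0.5 × 570 + 0.25 × 250 = 207.5 + 285 + 62.5 = 555
EV(C) = 0.9 × 300 + 0.1 × 330 = 270 + 33 = 303
Overall = 0.4 × 626.8 + 0.4 × 555 + 0.2 × 303 = 250.72 + 222 + 60.6 = 533.32

533.32 points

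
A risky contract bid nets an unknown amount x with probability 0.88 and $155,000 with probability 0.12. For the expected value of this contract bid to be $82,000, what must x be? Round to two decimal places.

0.88·x + 0.12·155000 = 82000
0.88·x = 82000 − 18600 = 63400
x = 63400 / 0.88 = 72045.4545

x = $72,045.45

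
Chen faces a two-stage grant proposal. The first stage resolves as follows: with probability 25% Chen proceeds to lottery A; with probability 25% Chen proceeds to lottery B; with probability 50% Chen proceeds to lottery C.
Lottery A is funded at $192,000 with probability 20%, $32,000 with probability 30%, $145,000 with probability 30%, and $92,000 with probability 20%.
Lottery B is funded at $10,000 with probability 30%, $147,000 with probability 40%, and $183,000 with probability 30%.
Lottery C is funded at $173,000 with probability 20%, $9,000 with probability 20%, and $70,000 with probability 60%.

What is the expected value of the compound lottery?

$95,850

EV(A) = 0.2 × 192000 + 0.3 × 32000 + 0.3 × 145000 + 0.2 × 92000 = 38400 + 9600 + 43500 + 18400 = 109900
EV(B) = 0.3 × 10000 + 0.4 × 147000 + 0.3 × 183000 = 3000 + 58800 + 54900 = 116700
EV(C) = 0.2 × 173000 + 0.2 × 9000 + 0.6 × 70000 = 34600 + 1800 + 42000 = 78400
Overall = 0.25 × 109900 + 0.25 × 116700 + 0.5 × 78400 = 27475 + 29175 + 39200 = 95850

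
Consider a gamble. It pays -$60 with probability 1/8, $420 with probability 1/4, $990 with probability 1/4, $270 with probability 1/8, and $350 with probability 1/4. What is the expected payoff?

$466.25

EV = 1/8 × (-60) + 1/4 × 420 + 1/4 × 990 + 1/8 × 270 + 1/4 × 350 = -7.5 + 105 + 247.5 + 33.75 + 87.5 = 466.25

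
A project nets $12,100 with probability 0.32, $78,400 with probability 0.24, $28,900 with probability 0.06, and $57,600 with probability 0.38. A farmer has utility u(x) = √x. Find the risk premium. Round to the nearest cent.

$4,775.56

E[u] = 0.32·√12100 + 0.24·√78400 + 0.06·√28900 + 0.38·√57600 = 0.32·110 + 0.24·280 + 0.06·170 + 0.38·240 = 203.8
CE = (203.8)² = 41534.44
Risk premium = EV − CE = 46310 − 41534.44 = 4775.56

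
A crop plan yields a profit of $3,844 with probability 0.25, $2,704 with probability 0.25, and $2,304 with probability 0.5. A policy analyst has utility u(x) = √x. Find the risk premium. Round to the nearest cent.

$32.75

E[u] = 0.25·√3844 + 0.25·√2704 + 0.5·√2304 = 0.25·62 + 0.25·52 + 0.5·48 = 52.5
CE = (52.5)² = 2756.25
Risk premium = EV − CE = 2789 − 2756.25 = 32.75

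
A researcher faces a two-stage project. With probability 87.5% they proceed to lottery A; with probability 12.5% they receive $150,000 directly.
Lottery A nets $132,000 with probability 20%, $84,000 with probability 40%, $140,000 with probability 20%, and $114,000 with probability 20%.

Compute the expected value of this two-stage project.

$115,700

EV(A) = 0.2 × 132000 + 0.4 × 84000 + 0.2 × 140000 + 0.2 × 114000 = 26400 + 33600 + 28000 + 22800 = 110800
Branch B: 150000 (certain)
Overall = 0.875 × 110800 + 0.125 × 150000 = 96950 + 18750 = 115700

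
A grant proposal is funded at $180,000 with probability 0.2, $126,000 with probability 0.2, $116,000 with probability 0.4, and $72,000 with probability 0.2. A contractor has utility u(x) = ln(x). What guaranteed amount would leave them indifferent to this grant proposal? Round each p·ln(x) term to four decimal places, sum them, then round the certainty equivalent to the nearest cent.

$117,043.39

E[u] = 0.2·ln(180000) + 0.2·ln(126000) + 0.4·ln(116000) + 0.2·ln(72000) = 2.4201 + 2.3488 + 4.6645 + 2.2369 = 11.6703
CE = e^11.6703 ≈ 117043.39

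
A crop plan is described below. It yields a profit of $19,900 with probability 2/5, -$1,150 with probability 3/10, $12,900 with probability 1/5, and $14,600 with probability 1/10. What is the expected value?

$11,655

EV = 2/5 × 19900 + 3/10 × (-1150) + 1/5 × 12900 + 1/10 × 14600 = 7960 − 345 + 2580 + 1460 = 11655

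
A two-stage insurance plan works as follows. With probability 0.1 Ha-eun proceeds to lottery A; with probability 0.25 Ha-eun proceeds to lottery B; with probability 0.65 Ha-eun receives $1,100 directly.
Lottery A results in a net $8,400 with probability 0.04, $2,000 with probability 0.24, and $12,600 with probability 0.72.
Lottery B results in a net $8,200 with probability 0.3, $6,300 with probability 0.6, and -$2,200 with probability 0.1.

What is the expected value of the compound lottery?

$3,208.80

EV(A) = 0.04 × 8400 + 0.24 × 2000 + 0.72 × 12600 = 336 + 480 + 9072 = 9888
EV(B) = 0.3 × 8200 + 0.6 × 6300 + 0.1 × (-2200) = 2460 + 3780 − 220 = 6020
Branch C: 1100 (certain)
Overall = 0.1 × 9888 + 0.25 × 6020 + 0.65 × 1100 = 988.8 + 1505 + 715 = 3208.8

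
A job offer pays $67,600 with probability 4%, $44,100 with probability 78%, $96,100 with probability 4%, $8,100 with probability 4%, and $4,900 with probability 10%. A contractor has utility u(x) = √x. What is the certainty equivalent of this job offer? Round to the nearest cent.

$38,887.84

E[u] = 0.04·√67600 + 0.78·√44100 + 0.04·√96100 + 0.04·√8100 + 0.1·√4900 = 0.04·260 + 0.78·210 + 0.04·310 + 0.04·90 + 0.1·70 = 197.2
CE = (197.2)² = 38887.84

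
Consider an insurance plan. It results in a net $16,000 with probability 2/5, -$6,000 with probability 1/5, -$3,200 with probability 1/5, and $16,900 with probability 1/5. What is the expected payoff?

EV = 2/5 × 16000 + 1/5 × (-6000) + 1/5 × (-3200) + 1/5 × 16900 = 6400 − 1200 − 640 + 3380 = 7940

$7,940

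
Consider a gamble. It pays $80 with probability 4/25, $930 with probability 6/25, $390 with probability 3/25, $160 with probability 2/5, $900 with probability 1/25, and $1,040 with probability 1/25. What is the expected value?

$424.40

EV = 4/25 × 80 + 6/25 × 930 + 3/25 × 390 + 2/5 × 160 + 1/25 × 900 + 1/25 × 1040 = 12.8 + 223.2 + 46.8 + 64 + 36 + 41.6 = 424.4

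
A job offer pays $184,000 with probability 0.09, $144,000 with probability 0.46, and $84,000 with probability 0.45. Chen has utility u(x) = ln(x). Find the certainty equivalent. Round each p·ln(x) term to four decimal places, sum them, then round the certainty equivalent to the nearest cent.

E[u] = 0.09·ln(184000) + 0.46·ln(144000) + 0.45·ln(84000) = 1.0910 + 5.4637 + 5.1024 = 11.6571
CE = e^11.6571 ≈ 115508.57

$115,508.57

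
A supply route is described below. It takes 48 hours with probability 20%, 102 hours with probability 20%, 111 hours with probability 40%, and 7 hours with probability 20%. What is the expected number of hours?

EV = 0.2 × 48 + 0.2 × 102 + 0.4 × 111 + 0.2 × 7 = 9.6 + 20.4 + 44.4 + 1.4 = 75.8

75.8 hours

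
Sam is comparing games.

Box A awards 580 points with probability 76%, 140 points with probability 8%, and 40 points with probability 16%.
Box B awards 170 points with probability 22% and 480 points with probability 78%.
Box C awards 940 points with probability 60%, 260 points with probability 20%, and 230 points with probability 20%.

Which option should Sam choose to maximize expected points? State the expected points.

Box C (662 points)

Box A = 0.76 × 580 + 0.08 × 140 + 0.16 × 40 = 440.8 + 11.2 + 6.4 = 458.4
Box B = 0.22 × 170 + 0.78 × 480 = 37.4 + 374.4 = 411.8
Box C = 0.6 × 940 + 0.2 × 260 + 0.2 × 230 = 564 + 52 + 46 = 662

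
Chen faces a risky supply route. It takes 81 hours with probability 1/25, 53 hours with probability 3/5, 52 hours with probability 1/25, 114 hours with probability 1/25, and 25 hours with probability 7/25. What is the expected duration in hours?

48.68 hours

EV = 1/25 × 81 + 3/5 × 53 + 1/25 × 52 + 1/25 × 114 + 7/25 × 25 = 3.24 + 31.8 + 2.08 + 4.56 + 7 = 48.68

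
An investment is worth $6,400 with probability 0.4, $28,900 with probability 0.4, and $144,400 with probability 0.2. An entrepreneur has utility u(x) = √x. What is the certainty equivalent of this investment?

$30,976

E[u] = 0.4·√6400 + 0.4·√28900 + 0.2·√144400 = 0.4·80 + 0.4·170 + 0.2·380 = 176
CE = (176)² = 30976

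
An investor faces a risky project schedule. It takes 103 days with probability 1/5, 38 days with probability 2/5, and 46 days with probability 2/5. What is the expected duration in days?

EV = 1/5 × 103 + 2/5 × 38 + 2/5 × 46 = 20.6 + 15.2 + 18.4 = 54.2

54.2 days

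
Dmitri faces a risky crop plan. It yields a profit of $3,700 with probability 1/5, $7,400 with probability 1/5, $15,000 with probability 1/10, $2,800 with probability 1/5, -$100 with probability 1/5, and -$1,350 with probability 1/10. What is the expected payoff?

EV = 1/5 × 3700 + 1/5 × 7400 + 1/10 × 15000 + 1/5 × 2800 + 1/5 × (-100) + 1/10 × (-1350) = 740 + 1480 + 1500 + 560 − 20 − 135 = 4125

$4,125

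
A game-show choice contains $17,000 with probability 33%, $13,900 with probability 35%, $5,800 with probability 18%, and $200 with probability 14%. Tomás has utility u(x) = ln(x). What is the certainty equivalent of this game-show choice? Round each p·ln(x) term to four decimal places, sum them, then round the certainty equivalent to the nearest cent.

$7,009.35

E[u] = 0.33·ln(17000) + 0.35·ln(13900) + 0.18·ln(5800) + 0.14·ln(200) = 3.2145 + 3.3389 + 1.5598 + 0.7418 = 8.8550
CE = e^8.8550 ≈ 7009.35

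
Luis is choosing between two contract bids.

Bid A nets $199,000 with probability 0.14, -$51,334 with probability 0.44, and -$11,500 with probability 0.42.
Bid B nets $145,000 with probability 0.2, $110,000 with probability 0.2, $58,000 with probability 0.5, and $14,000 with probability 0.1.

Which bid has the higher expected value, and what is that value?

Bid B ($81,400)

Bid A = 0.14 × 199000 + 0.44 × (-51334) + 0.42 × (-11500) = 27860 − 22586.96 − 4830 = 443.04
Bid B = 0.2 × 145000 + 0.2 × 110000 + 0.5 × 58000 + 0.1 × 14000 = 29000 + 22000 + 29000 + 1400 = 81400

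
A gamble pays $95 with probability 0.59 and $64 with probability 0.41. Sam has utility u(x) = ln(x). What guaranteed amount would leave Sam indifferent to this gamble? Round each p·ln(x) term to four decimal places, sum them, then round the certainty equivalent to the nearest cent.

E[u] = 0.59·ln(95) + 0.41·ln(64) = 2.6868 + 1.7051 = 4.3919
CE = e^4.3919 ≈ 80.79

$80.79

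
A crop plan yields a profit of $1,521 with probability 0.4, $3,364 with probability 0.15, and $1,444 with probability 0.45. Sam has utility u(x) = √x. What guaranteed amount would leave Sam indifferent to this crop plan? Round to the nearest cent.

E[u] = 0.4·√1521 + 0.15·√3364 + 0.45·√1444 = 0.4·39 + 0.15·58 + 0.45·38 = 41.4
CE = (41.4)² = 1713.96

$1,713.96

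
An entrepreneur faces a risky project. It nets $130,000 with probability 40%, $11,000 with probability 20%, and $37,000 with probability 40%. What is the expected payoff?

$69,000

EV = 0.4 × 130000 + 0.2 × 11000 + 0.4 × 37000 = 52000 + 2200 + 14800 = 69000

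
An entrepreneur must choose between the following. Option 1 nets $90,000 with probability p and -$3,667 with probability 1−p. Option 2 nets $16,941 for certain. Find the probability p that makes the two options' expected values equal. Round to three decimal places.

p·90000 + (1−p)·(-3667) = 16941
93667p − 3667 = 16941
p = (16941 + 3667) / 93667

p = 0.220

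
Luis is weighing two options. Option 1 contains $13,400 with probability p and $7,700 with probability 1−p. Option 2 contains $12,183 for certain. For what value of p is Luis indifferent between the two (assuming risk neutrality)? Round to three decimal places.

p = 0.786

p·13400 + (1−p)·7700 = 12183
5700p + 7700 = 12183
p = (12183 − 7700) / 5700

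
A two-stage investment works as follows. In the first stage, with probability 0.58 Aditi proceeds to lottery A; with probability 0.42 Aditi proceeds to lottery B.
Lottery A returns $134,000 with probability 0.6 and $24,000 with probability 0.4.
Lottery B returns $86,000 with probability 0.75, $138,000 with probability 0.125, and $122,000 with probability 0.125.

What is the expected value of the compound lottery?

$92,940

EV(A) = 0.6 × 134000 + 0.4 × 24000 = 80400 + 9600 = 90000
EV(B) = 0.75 × 86000 + 0.125 × 138000 + 0.125 × 122000 = 64500 + 17250 + 15250 = 97000
Overall = 0.58 × 90000 + 0.42 × 97000 = 52200 + 40740 = 92940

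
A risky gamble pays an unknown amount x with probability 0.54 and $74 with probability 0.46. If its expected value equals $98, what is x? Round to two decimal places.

x = $118.44

0.54·x + 0.46·74 = 98
0.54·x = 98 − 34.04 = 63.96
x = 63.96 / 0.54 = 118.4444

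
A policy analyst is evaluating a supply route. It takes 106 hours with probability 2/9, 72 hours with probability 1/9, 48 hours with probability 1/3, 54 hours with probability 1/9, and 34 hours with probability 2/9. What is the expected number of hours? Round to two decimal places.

EV = 2/9 × 106 + 1/9 × 72 + 1/3 × 48 + 1/9 × 54 + 2/9 × 34 = 23.5556 + 8 + 16 + 6 + 7.5556 = 61.1111

61.11 hours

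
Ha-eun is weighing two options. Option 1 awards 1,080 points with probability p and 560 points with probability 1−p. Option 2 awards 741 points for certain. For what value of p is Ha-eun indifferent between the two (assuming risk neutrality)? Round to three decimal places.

p·1080 + (1−p)·560 = 741
520p + 560 = 741
p = (741 − 560) / 520

p = 0.348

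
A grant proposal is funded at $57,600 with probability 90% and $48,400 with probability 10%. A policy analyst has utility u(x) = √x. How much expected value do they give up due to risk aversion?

$36

E[u] = 0.9·√57600 + 0.1·√48400 = 0.9·240 + 0.1·220 = 238
CE = (238)² = 56644
Risk premium = EV − CE = 56680 − 56644 = 36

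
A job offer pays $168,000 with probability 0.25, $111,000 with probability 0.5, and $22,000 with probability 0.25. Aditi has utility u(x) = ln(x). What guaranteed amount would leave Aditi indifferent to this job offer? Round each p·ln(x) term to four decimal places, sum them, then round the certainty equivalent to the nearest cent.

$82,141.61

E[u] = 0.25·ln(168000) + 0.5·ln(111000) + 0.25·ln(22000) = 3.0079 + 5.8086 + 2.4997 = 11.3162
CE = e^11.3162 ≈ 82141.61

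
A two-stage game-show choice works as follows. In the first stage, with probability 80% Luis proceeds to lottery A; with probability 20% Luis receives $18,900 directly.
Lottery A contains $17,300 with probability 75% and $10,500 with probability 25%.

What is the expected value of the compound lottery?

$16,260

EV(A) = 0.75 × 17300 + 0.25 × 10500 = 12975 + 2625 = 15600
Branch B: 18900 (certain)
Overall = 0.8 × 15600 + 0.2 × 18900 = 12480 + 3780 = 16260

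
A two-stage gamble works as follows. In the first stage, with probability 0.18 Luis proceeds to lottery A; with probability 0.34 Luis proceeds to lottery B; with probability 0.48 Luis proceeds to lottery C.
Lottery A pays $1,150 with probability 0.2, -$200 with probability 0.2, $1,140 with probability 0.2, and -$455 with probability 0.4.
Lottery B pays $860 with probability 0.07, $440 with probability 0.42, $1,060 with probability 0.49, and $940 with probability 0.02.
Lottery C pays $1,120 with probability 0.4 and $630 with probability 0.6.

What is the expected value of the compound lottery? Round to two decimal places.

$705.25

EV(A) = 0.2 × 1150 + 0.2 × (-200) + 0.2 × 1140 + 0.4 × (-455) = 230 − 40 + 228 − 182 = 236
EV(B) = 0.07 × 860 + 0.42 × 440 + 0.49 × 1060 + 0.02 × 940 = 60.2 + 184.8 + 519.4 + 18.8 = 783.2
EV(C) = 0.4 × 1120 + 0.6 × 630 = 448 + 378 = 826
Overall = 0.18 × 236 + 0.34 × 783.2 + 0.48 × 826 = 42.48 + 266.288 + 396.48 = 705.248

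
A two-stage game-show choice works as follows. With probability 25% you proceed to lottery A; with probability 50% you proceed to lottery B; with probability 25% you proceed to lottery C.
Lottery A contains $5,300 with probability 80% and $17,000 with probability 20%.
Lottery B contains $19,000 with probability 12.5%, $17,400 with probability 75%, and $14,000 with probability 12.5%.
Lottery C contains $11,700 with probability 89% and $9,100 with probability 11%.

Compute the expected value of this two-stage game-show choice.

$13,351

EV(A) = 0.8 × 5300 + 0.2 × 17000 = 4240 + 3400 = 7640
EV(B) = 0.125 × 19000 + 0.75 × 17400 + 0.125 × 14000 = 2375 + 13050 + 1750 = 17175
EV(C) = 0.89 × 11700 + 0.11 × 9100 = 10413 + 1001 = 11414
Overall = 0.25 × 7640 + 0.5 × 17175 + 0.25 × 11414 = 1910 + 8587.5 + 2853.5 = 13351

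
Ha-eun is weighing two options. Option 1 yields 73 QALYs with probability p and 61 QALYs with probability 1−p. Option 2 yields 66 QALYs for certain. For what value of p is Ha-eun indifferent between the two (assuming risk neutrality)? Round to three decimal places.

p·73 + (1−p)·61 = 66
12p + 61 = 66
p = (66 − 61) / 12

p = 0.417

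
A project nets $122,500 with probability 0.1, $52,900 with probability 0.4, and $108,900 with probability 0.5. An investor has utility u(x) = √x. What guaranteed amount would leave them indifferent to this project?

$85,264

E[u] = 0.1·√122500 + 0.4·√52900 + 0.5·√108900 = 0.1·350 + 0.4·230 + 0.5·330 = 292
CE = (292)² = 85264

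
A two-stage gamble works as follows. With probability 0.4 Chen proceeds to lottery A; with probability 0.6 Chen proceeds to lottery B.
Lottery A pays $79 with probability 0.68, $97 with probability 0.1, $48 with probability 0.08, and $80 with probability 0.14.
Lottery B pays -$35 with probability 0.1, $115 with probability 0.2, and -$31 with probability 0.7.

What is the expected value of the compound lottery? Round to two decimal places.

$30.06

EV(A) = 0.68 × 79 + 0.1 × 97 + 0.08 × 48 + 0.14 × 80 = 53.72 + 9.7 + 3.84 + 11.2 = 78.46
EV(B) = 0.1 × (-35) + 0.2 × 115 + 0.7 × (-31) = -3.5 + 23 − 21.7 = -2.2
Overall = 0.4 × 78.46 + 0.6 × (-2.2) = 31.384 − 1.32 = 30.064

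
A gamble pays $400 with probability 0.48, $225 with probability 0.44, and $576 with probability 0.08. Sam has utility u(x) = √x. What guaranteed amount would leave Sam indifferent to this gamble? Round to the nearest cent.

E[u] = 0.48·√400 + 0.44·√225 + 0.08·√576 = 0.48·20 + 0.44·15 + 0.08·24 = 18.12
CE = (18.12)² = 328.3344

$328.33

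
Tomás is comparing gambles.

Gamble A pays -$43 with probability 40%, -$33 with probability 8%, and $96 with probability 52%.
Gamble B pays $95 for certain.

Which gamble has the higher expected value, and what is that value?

Gamble B ($95)

Gamble A = 0.4 × (-43) + 0.08 × (-33) + 0.52 × 96 = -17.2 − 2.64 + 49.92 = 30.08
Gamble B: 95 (certain)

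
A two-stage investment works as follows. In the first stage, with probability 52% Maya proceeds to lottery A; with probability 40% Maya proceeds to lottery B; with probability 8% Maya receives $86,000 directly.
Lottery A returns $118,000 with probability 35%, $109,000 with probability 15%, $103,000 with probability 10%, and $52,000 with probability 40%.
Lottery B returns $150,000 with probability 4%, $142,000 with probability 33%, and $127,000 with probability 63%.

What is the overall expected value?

$106,178

EV(A) = 0.35 × 118000 + 0.15 × 109000 + 0.1 × 103000 + 0.4 × 52000 = 41300 + 16350 + 10300 + 20800 = 88750
EV(B) = 0.04 × 150000 + 0.33 × 142000 + 0.63 × 127000 = 6000 + 46860 + 80010 = 132870
Branch C: 86000 (certain)
Overall = 0.52 × 88750 + 0.4 × 132870 + 0.08 × 86000 = 46150 + 53148 + 6880 = 106178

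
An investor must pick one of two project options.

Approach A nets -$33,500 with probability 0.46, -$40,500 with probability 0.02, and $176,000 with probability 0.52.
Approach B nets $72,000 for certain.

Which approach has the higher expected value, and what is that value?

Approach A ($75,300)

Approach A = 0.46 × (-33500) + 0.02 × (-40500) + 0.52 × 176000 = -15410 − 810 + 91520 = 75300
Approach B: 72000 (certain)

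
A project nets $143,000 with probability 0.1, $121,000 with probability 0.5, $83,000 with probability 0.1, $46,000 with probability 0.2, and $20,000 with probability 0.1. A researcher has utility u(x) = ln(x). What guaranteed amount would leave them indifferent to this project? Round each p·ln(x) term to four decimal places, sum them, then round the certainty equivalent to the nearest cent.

E[u] = 0.1·ln(143000) + 0.5·ln(121000) + 0.1·ln(83000) + 0.2·ln(46000) + 0.1·ln(20000) = 1.1871 + 5.8518 + 1.1327 + 2.1473 + 0.9903 = 11.3092
CE = e^11.3092 ≈ 81568.63

$81,568.63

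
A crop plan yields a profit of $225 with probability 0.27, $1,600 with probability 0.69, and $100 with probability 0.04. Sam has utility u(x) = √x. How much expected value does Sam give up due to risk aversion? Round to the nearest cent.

$141.55

E[u] = 0.27·√225 + 0.69·√1600 + 0.04·√100 = 0.27·15 + 0.69·40 + 0.04·10 = 32.05
CE = (32.05)² = 1027.2025
Risk premium = EV − CE = 1168.75 − 1027.2025 = 141.5475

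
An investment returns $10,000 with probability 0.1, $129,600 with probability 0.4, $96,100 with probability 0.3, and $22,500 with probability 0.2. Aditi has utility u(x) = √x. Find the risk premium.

E[u] = 0.1·√10000 + 0.4·√129600 + 0.3·√96100 + 0.2·√22500 = 0.1·100 + 0.4·360 + 0.3·310 + 0.2·150 = 277
CE = (277)² = 76729
Risk premium = EV − CE = 86170 − 76729 = 9441

$9,441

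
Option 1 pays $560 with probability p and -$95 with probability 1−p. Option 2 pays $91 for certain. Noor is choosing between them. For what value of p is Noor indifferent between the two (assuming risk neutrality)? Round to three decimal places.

p·560 + (1−p)·(-95) = 91
655p − 95 = 91
p = (91 + 95) / 655

p = 0.284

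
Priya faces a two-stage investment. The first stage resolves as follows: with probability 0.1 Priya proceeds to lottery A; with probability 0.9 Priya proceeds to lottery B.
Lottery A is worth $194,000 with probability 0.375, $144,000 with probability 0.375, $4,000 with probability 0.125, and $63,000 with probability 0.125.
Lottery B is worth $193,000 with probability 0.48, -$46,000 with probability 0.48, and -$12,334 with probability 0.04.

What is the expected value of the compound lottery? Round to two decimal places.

$76,572.48

EV(A) = 0.375 × 194000 + 0.375 × 144000 + 0.125 × 4000 + 0.125 × 63000 = 72750 + 54000 + 500 + 7875 = 135125
EV(B) = 0.48 × 193000 + 0.48 × (-46000) + 0.04 × (-12334) = 92640 − 22080 − 493.36 = 70066.64
Overall = 0.1 × 135125 + 0.9 × 70066.64 = 13512.5 + 63059.976 = 76572.476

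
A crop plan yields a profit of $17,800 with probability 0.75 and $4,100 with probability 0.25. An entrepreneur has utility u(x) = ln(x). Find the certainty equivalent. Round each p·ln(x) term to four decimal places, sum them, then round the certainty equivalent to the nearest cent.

$12,331.35

E[u] = 0.75·ln(17800) + 0.25·ln(4100) = 7.3402 + 2.0797 = 9.4199
CE = e^9.4199 ≈ 12331.35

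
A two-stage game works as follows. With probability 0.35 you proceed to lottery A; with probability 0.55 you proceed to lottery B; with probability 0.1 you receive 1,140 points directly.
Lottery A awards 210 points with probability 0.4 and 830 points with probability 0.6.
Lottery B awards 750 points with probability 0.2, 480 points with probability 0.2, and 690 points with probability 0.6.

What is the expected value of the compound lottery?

680.7 points

EV(A) = 0.4 × 210 + 0.6 × 830 = 84 + 498 = 582
EV(B) = 0.2 × 750 + 0.2 × 480 + 0.6 × 690 = 150 + 96 + 414 = 660
Branch C: 1140 (certain)
Overall = 0.35 × 582 + 0.55 × 660 + 0.1 × 1140 = 203.7 + 363 + 114 = 680.7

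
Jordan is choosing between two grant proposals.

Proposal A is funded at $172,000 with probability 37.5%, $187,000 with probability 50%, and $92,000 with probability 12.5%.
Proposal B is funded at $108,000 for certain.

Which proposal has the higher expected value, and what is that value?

Proposal A ($169,500)

Proposal A = 0.375 × 172000 + 0.5 × 187000 + 0.125 × 92000 = 64500 + 93500 + 11500 = 169500
Proposal B: 108000 (certain)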